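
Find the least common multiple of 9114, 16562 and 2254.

lcm(9114, 16562) = 9114·16562/gcd = 150946068/98 = 1540266
lcm(1540266, 2254) = 1540266·2254/gcd = 3471759564/98 = 35426118

35426118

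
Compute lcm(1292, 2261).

gcd first: 2261 = 1·1292 + 969; 1292 = 1·969 + 323; 969 = 3·323 + 0 → gcd = 323
lcm = 1292·2261/gcd = 2921212/323 = 9044

9044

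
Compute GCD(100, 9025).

25

100 = 2² · 5²
9025 = 5² · 19²
Common: 5² = 25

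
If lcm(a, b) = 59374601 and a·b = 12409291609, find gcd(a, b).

209

gcd·lcm = product, so gcd = 12409291609/59374601 = 209.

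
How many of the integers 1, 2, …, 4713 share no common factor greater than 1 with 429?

429 = 3·11·13. Inclusion–exclusion on these primes:
4713 − ⌊4713/3⌋ − ⌊4713/11⌋ − ⌊4713/13⌋ + ⌊4713/33⌋ + ⌊4713/39⌋ + ⌊4713/143⌋ − ⌊4713/429⌋ = 2636

2636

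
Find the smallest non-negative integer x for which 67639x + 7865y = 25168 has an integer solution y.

Reduce mod 7865: 67639x ≡ 25168 (mod 7865). With g = gcd(67639, 7865) = 1573 dividing 25168, divide through: 43x ≡ 16 (mod 5).
Since gcd(43, 5) = 1, x ≡ 16·(43)⁻¹ ≡ 2 (mod 5). Smallest non-negative: 2.

2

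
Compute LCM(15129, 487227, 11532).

9828343044

lcm(15129, 487227) = 15129·487227/gcd = 7371257283/3 = 2457085761
lcm(2457085761, 11532) = 2457085761·11532/gcd = 28335112995852/2883 = 9828343044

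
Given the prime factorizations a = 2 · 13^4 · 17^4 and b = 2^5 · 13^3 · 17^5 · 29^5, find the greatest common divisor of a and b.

366991274

min exponent per shared prime: 2 · 13^3 · 17^4 = 366991274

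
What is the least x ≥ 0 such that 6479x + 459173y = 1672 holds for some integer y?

142

gcd(6479, 459173) = 209 (Euclid: 459173 = 70·6479 + 5643; 6479 = 1·5643 + 836; 5643 = 6·836 + 627; 836 = 1·627 + 209; 627 = 3·209 + 0), and 209 | 1672.
Extended Euclid: 6479·(567) + 459173·(-8) = 209. Scale by 8: x₀ = 4536.
General solution x = x₀ + 2197t; reducing mod 2197 gives x = 142 (and y = -2).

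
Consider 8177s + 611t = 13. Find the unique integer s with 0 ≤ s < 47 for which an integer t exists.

34

Euclid: 8177 = 13·611 + 234; 611 = 2·234 + 143; 234 = 1·143 + 91; 143 = 1·91 + 52; 91 = 1·52 + 39; 52 = 1·39 + 13; 39 = 3·13 + 0 → gcd = 13; 13 = 13·1.
Back-substitution yields 8177·(-13) + 611·(174) = 13, so one solution is s = -13·1 = -13, t = 174·1 = 174.
Solutions in s differ by 611/13 = 47; the one in [0, 47) is -13 mod 47 = 34.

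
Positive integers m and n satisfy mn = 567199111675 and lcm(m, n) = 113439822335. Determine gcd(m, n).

gcd·lcm = product, so gcd = 567199111675/113439822335 = 5.

5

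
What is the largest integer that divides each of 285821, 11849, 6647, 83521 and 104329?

285821 = 17² · 23 · 43; 11849 = 17² · 41; 6647 = 17² · 23; 83521 = 17⁴; 104329 = 17² · 19²
gcd takes min exponent of each prime: 17² = 289

289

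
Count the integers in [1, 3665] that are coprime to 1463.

Prime factors of 1463: 7, 11, 19. Count integers ≤ 3665 divisible by none of them.
By inclusion–exclusion: 3665 − ⌊3665/7⌋ − ⌊3665/11⌋ − ⌊3665/19⌋ + ⌊3665/77⌋ + ⌊3665/133⌋ + ⌊3665/209⌋ − ⌊3665/1463⌋ = 2706.

2706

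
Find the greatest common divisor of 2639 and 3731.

91

2639 = 7 · 13 · 29
3731 = 7 · 13 · 41
Common: 7 · 13 = 91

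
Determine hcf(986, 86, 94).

2

gcd(986, 86): 986 = 11·86 + 40; 86 = 2·40 + 6; 40 = 6·6 + 4; 6 = 1·4 + 2; 4 = 2·2 + 0 → 2
gcd(2, 94): 94 = 47·2 + 0 → 2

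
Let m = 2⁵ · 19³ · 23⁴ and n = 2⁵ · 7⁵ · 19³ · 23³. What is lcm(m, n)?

max exponent per prime: 2⁵ · 7⁵ · 19³ · 23⁴ = 1032315207844256

1032315207844256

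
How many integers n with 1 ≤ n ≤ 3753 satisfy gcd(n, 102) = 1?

1178

Prime factors of 102: 2, 3, 17. Count integers ≤ 3753 divisible by none of them.
By inclusion–exclusion: 3753 − ⌊3753/2⌋ − ⌊3753/3⌋ − ⌊3753/17⌋ + ⌊3753/6⌋ + ⌊3753/34⌋ + ⌊3753/51⌋ − ⌊3753/102⌋ = 1178.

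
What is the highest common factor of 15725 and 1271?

1

15725 = 5² · 17 · 37
1271 = 31 · 41
Common: 1 = 1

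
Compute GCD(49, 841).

49 = 7²
841 = 29²
Common: 1 = 1

1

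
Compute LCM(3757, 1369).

gcd first: 3757 = 2·1369 + 1019; 1369 = 1·1019 + 350; 1019 = 2·350 + 319; 350 = 1·319 + 31; 319 = 10·31 + 9; 31 = 3·9 + 4; 9 = 2·4 + 1; 4 = 4·1 + 0 → gcd = 1
lcm = 3757·1369/gcd = 5143333/1 = 5143333

5143333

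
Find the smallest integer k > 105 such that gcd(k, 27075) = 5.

gcd(k, 27075) = 5 forces 5 | k; write k = 5s. Then gcd(5s, 5·5415) = 5·gcd(s, 5415), so need gcd(s, 5415) = 1.
5s > 105 gives s ≥ 22. The least s ≥ 22 coprime to 5415 is 22, so k = 5·22 = 110.

110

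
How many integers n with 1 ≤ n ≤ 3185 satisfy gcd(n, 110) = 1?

1158

110 = 2·5·11. Inclusion–exclusion on these primes:
3185 − ⌊3185/2⌋ − ⌊3185/5⌋ − ⌊3185/11⌋ + ⌊3185/10⌋ + ⌊3185/22⌋ + ⌊3185/55⌋ − ⌊3185/110⌋ = 1158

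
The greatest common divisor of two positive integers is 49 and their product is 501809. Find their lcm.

10241

gcd·lcm = product, so lcm = 501809/49 = 10241.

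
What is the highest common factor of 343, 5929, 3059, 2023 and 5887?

gcd(343, 5929): 5929 = 17·343 + 98; 343 = 3·98 + 49; 98 = 2·49 + 0 → 49
gcd(49, 3059): 3059 = 62·49 + 21; 49 = 2·21 + 7; 21 = 3·7 + 0 → 7
gcd(7, 2023): 2023 = 289·7 + 0 → 7
gcd(7, 5887): 5887 = 841·7 + 0 → 7

7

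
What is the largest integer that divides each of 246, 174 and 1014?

6

246 = 2 · 3 · 41; 174 = 2 · 3 · 29; 1014 = 2 · 3 · 13²
gcd takes min exponent of each prime: 2 · 3 = 6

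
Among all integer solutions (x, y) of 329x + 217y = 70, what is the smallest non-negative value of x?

20

Euclid: 329 = 1·217 + 112; 217 = 1·112 + 105; 112 = 1·105 + 7; 105 = 15·7 + 0 → gcd = 7; 70 = 7·10.
Back-substitution yields 329·(2) + 217·(-3) = 7, so one solution is x = 2·10 = 20, y = -3·10 = -30.
Solutions in x differ by 217/7 = 31; the one in [0, 31) is 20 mod 31 = 20.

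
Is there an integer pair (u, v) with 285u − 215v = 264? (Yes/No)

gcd(285, 215): 285 = 1·215 + 70; 215 = 3·70 + 5; 70 = 14·5 + 0 → 5
5 does not divide 264, so a solution does not exist.

No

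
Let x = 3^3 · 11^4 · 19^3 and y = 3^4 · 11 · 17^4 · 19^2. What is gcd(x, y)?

107217

min exponent per shared prime: 3^3 · 11 · 19^2 = 107217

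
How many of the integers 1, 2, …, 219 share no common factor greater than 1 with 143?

185

143 = 11·13. Inclusion–exclusion on these primes:
219 − ⌊219/11⌋ − ⌊219/13⌋ + ⌊219/143⌋ = 185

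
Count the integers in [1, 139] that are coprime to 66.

43

66 = 2·3·11. Inclusion–exclusion on these primes:
139 − ⌊139/2⌋ − ⌊139/3⌋ − ⌊139/11⌋ + ⌊139/6⌋ + ⌊139/22⌋ + ⌊139/33⌋ − ⌊139/66⌋ = 43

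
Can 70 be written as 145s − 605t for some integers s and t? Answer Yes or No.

By Bézout, 145s − 605t = 70 has integer solutions iff gcd(145, 605) | 70.
Euclid: 605 = 4·145 + 25; 145 = 5·25 + 20; 25 = 1·20 + 5; 20 = 4·5 + 0. gcd = 5; 70 mod 5 = 0. Yes.

Yes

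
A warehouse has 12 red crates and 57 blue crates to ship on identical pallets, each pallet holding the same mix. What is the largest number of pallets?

3

12 = 2² · 3
57 = 3 · 19
Common: 3 = 3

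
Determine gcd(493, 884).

Euclid: 884 = 1·493 + 391; 493 = 1·391 + 102; 391 = 3·102 + 85; 102 = 1·85 + 17; 85 = 5·17 + 0. Last nonzero remainder: 17.

17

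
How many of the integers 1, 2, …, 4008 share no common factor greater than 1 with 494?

Prime factors of 494: 2, 13, 19. Count integers ≤ 4008 divisible by none of them.
By inclusion–exclusion: 4008 − ⌊4008/2⌋ − ⌊4008/13⌋ − ⌊4008/19⌋ + ⌊4008/26⌋ + ⌊4008/38⌋ + ⌊4008/247⌋ − ⌊4008/494⌋ = 1753.

1753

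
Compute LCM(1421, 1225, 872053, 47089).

1421 = 7² · 29; 1225 = 5² · 7²; 872053 = 7² · 13 · 37²; 47089 = 7² · 31²
lcm takes max exponent of each prime: 5² · 7² · 13 · 29 · 31² · 37² = 607581126425

607581126425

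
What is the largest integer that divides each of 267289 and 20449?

Euclid: 267289 = 13·20449 + 1452; 20449 = 14·1452 + 121; 1452 = 12·121 + 0. Last nonzero remainder: 121.

121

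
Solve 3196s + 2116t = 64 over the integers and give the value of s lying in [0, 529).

Reduce mod 2116: 3196s ≡ 64 (mod 2116). With g = gcd(3196, 2116) = 4 dividing 64, divide through: 799s ≡ 16 (mod 529).
Since gcd(799, 529) = 1, s ≡ 16·(799)⁻¹ ≡ 51 (mod 529). Smallest non-negative: 51.

51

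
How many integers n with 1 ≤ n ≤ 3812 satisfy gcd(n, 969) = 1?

969 = 3·17·19. Inclusion–exclusion on these primes:
3812 − ⌊3812/3⌋ − ⌊3812/17⌋ − ⌊3812/19⌋ + ⌊3812/51⌋ + ⌊3812/57⌋ + ⌊3812/323⌋ − ⌊3812/969⌋ = 2266

2266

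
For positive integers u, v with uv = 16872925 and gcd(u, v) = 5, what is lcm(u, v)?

3374585

Since gcd(u,v)·lcm(u,v) = uv, lcm = 16872925/5 = 3374585.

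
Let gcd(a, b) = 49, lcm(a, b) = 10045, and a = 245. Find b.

2009

Using ab = gcd(a,b)·lcm(a,b) = 49·10045 = 492205, we get b = 492205/245 = 2009.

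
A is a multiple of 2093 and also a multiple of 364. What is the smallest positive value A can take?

8372

2093 = 7 · 13 · 23; 364 = 2² · 7 · 13
max exponents: 2² · 7 · 13 · 23 = 8372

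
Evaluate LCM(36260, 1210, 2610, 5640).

36260 = 2² · 5 · 7² · 37; 1210 = 2 · 5 · 11²; 2610 = 2 · 3² · 5 · 29; 5640 = 2³ · 3 · 5 · 47
lcm takes max exponent of each prime: 2³ · 3² · 5 · 7² · 11² · 29 · 37 · 47 = 107641943640

107641943640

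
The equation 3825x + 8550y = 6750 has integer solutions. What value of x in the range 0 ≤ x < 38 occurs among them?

Euclid: 8550 = 2·3825 + 900; 3825 = 4·900 + 225; 900 = 4·225 + 0 → gcd = 225; 6750 = 225·30.
Back-substitution yields 3825·(9) + 8550·(-4) = 225, so one solution is x = 9·30 = 270, y = -4·30 = -120.
Solutions in x differ by 8550/225 = 38; the one in [0, 38) is 270 mod 38 = 4.

4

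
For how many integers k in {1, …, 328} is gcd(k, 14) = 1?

141

Prime factors of 14: 2, 7. Count integers ≤ 328 divisible by none of them.
By inclusion–exclusion: 328 − ⌊328/2⌋ − ⌊328/7⌋ + ⌊328/14⌋ = 141.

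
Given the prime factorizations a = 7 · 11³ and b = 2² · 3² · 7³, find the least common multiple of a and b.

max exponent per prime: 2² · 3² · 7³ · 11³ = 16435188

16435188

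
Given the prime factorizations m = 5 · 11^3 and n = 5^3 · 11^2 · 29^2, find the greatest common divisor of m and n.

605

min exponent per shared prime: 5 · 11^2 = 605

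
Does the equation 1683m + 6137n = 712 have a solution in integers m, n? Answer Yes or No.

No

gcd(1683, 6137): 6137 = 3·1683 + 1088; 1683 = 1·1088 + 595; 1088 = 1·595 + 493; 595 = 1·493 + 102; 493 = 4·102 + 85; 102 = 1·85 + 17; 85 = 5·17 + 0 → 17
17 does not divide 712, so a solution does not exist.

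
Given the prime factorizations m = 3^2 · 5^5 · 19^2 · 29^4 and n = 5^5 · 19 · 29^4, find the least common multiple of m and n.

max exponent per prime: 3^2 · 5^5 · 19^2 · 29^4 = 7181112403125

7181112403125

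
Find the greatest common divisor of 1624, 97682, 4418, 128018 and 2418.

2

gcd(1624, 97682): 97682 = 60·1624 + 242; 1624 = 6·242 + 172; 242 = 1·172 + 70; 172 = 2·70 + 32; 70 = 2·32 + 6; 32 = 5·6 + 2; 6 = 3·2 + 0 → 2
gcd(2, 4418): 4418 = 2209·2 + 0 → 2
gcd(2, 128018): 128018 = 64009·2 + 0 → 2
gcd(2, 2418): 2418 = 1209·2 + 0 → 2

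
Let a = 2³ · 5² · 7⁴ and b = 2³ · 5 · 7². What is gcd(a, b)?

1960

min exponent per shared prime: 2³ · 5 · 7² = 1960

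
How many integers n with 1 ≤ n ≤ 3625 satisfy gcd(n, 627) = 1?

2082

627 = 3·11·19. Inclusion–exclusion on these primes:
3625 − ⌊3625/3⌋ − ⌊3625/11⌋ − ⌊3625/19⌋ + ⌊3625/33⌋ + ⌊3625/57⌋ + ⌊3625/209⌋ − ⌊3625/627⌋ = 2082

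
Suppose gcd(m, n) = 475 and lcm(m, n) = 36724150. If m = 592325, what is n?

29450

m·n = gcd·lcm = 475·36724150 = 17443971250, so n = 17443971250/592325 = 29450.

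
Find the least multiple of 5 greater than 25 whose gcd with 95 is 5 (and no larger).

30

95 = 5·19. Any x with gcd(x, 95) = 5 is a multiple of 5, say 5s, with s coprime to 19.
Need s > 25/5, so s ≥ 6. First s ≥ 6 with gcd(s, 19) = 1 is s = 6. Thus x = 5·6 = 30.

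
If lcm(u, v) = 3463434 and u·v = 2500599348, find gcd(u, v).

gcd·lcm = product, so gcd = 2500599348/3463434 = 722.

722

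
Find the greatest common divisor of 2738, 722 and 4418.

gcd(2738, 722): 2738 = 3·722 + 572; 722 = 1·572 + 150; 572 = 3·150 + 122; 150 = 1·122 + 28; 122 = 4·28 + 10; 28 = 2·10 + 8; 10 = 1·8 + 2; 8 = 4·2 + 0 → 2
gcd(2, 4418): 4418 = 2209·2 + 0 → 2

2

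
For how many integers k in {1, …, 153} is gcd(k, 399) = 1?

83

399 = 3·7·19. Inclusion–exclusion on these primes:
153 − ⌊153/3⌋ − ⌊153/7⌋ − ⌊153/19⌋ + ⌊153/21⌋ + ⌊153/57⌋ + ⌊153/133⌋ − ⌊153/399⌋ = 83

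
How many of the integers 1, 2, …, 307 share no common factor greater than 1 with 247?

247 = 13·19. Inclusion–exclusion on these primes:
307 − ⌊307/13⌋ − ⌊307/19⌋ + ⌊307/247⌋ = 269

269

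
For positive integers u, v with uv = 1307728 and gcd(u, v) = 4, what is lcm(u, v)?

Since gcd(u,v)·lcm(u,v) = uv, lcm = 1307728/4 = 326932.

326932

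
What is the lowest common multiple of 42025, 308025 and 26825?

15015910725

lcm(42025, 308025) = 42025·308025/gcd = 12944750625/25 = 517790025
lcm(517790025, 26825) = 517790025·26825/gcd = 13889717420625/925 = 15015910725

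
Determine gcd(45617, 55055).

45617 = 11² · 13 · 29
55055 = 5 · 7 · 11² · 13
Common: 11² · 13 = 1573

1573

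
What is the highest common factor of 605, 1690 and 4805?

gcd(605, 1690): 1690 = 2·605 + 480; 605 = 1·480 + 125; 480 = 3·125 + 105; 125 = 1·105 + 20; 105 = 5·20 + 5; 20 = 4·5 + 0 → 5
gcd(5, 4805): 4805 = 961·5 + 0 → 5

5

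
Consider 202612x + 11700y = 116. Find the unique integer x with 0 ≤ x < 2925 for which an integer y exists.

2468

gcd(202612, 11700) = 4 (Euclid: 202612 = 17·11700 + 3712; 11700 = 3·3712 + 564; 3712 = 6·564 + 328; 564 = 1·328 + 236; 328 = 1·236 + 92; 236 = 2·92 + 52; 92 = 1·52 + 40; 52 = 1·40 + 12; 40 = 3·12 + 4; 12 = 3·4 + 0), and 4 | 116.
Extended Euclid: 202612·(892) + 11700·(-15447) = 4. Scale by 29: x₀ = 25868.
General solution x = x₀ + 2925t; reducing mod 2925 gives x = 2468 (and y = -42739).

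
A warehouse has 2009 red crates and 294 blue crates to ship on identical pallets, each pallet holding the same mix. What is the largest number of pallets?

49

2009 = 7² · 41
294 = 2 · 3 · 7²
Common: 7² = 49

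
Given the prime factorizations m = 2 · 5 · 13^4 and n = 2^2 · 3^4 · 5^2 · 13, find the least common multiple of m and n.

max exponent per prime: 2^2 · 3^4 · 5^2 · 13^4 = 231344100

231344100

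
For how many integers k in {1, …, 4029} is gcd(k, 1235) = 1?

Prime factors of 1235: 5, 13, 19. Count integers ≤ 4029 divisible by none of them.
By inclusion–exclusion: 4029 − ⌊4029/5⌋ − ⌊4029/13⌋ − ⌊4029/19⌋ + ⌊4029/65⌋ + ⌊4029/95⌋ + ⌊4029/247⌋ − ⌊4029/1235⌋ = 2819.

2819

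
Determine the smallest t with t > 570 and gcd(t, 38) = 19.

38 = 19·2. Any t with gcd(t, 38) = 19 is a multiple of 19, say 19s, with s coprime to 2.
Need s > 570/19, so s ≥ 31. First s ≥ 31 with gcd(s, 2) = 1 is s = 31. Thus t = 19·31 = 589.

589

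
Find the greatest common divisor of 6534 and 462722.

2

6534 = 2 · 3³ · 11²
462722 = 2 · 13² · 37²
Common: 2 = 2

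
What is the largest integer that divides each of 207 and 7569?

Euclid: 7569 = 36·207 + 117; 207 = 1·117 + 90; 117 = 1·90 + 27; 90 = 3·27 + 9; 27 = 3·9 + 0. Last nonzero remainder: 9.

9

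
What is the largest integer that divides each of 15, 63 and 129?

gcd(15, 63): 63 = 4·15 + 3; 15 = 5·3 + 0 → 3
gcd(3, 129): 129 = 43·3 + 0 → 3

3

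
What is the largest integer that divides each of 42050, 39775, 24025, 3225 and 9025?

42050 = 2 · 5² · 29²; 39775 = 5² · 37 · 43; 24025 = 5² · 31²; 3225 = 3 · 5² · 43; 9025 = 5² · 19²
gcd takes min exponent of each prime: 5² = 25

25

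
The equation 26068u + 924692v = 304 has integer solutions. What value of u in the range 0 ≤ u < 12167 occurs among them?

7059

gcd(26068, 924692) = 76 (Euclid: 924692 = 35·26068 + 12312; 26068 = 2·12312 + 1444; 12312 = 8·1444 + 760; 1444 = 1·760 + 684; 760 = 1·684 + 76; 684 = 9·76 + 0), and 76 | 304.
Extended Euclid: 26068·(-1277) + 924692·(36) = 76. Scale by 4: u₀ = -5108.
General solution u = u₀ + 12167t; reducing mod 12167 gives u = 7059 (and v = -199).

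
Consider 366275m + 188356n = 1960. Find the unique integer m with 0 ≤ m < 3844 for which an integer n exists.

Euclid: 366275 = 1·188356 + 177919; 188356 = 1·177919 + 10437; 177919 = 17·10437 + 490; 10437 = 21·490 + 147; 490 = 3·147 + 49; 147 = 3·49 + 0 → gcd = 49; 1960 = 49·40.
Back-substitution yields 366275·(1155) + 188356·(-2246) = 49, so one solution is m = 1155·40 = 46200, n = -2246·40 = -89840.
Solutions in m differ by 188356/49 = 3844; the one in [0, 3844) is 46200 mod 3844 = 72.

72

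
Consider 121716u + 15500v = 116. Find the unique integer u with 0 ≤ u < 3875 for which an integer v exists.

Reduce mod 15500: 121716u ≡ 116 (mod 15500). With g = gcd(121716, 15500) = 4 dividing 116, divide through: 30429u ≡ 29 (mod 3875).
Since gcd(30429, 3875) = 1, u ≡ 29·(30429)⁻¹ ≡ 3651 (mod 3875). Smallest non-negative: 3651.

3651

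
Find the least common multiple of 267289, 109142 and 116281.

lcm(267289, 109142) = 267289·109142/gcd = 29172456038/121 = 241094678
lcm(241094678, 116281) = 241094678·116281/gcd = 28034730252518/121 = 231691985558

231691985558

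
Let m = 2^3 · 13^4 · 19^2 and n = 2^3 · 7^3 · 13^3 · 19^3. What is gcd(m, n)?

min exponent per shared prime: 2^3 · 13^3 · 19^2 = 6344936

6344936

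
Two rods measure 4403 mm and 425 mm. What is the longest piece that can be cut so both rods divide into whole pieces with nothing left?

Euclid: 4403 = 10·425 + 153; 425 = 2·153 + 119; 153 = 1·119 + 34; 119 = 3·34 + 17; 34 = 2·17 + 0. Last nonzero remainder: 17.

17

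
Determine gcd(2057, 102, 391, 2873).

17

gcd(2057, 102): 2057 = 20·102 + 17; 102 = 6·17 + 0 → 17
gcd(17, 391): 391 = 23·17 + 0 → 17
gcd(17, 2873): 2873 = 169·17 + 0 → 17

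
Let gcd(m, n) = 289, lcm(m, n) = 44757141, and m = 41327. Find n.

m·n = gcd·lcm = 289·44757141 = 12934813749, so n = 12934813749/41327 = 312987.

312987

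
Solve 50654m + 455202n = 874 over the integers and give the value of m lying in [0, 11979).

8663

Reduce mod 455202: 50654m ≡ 874 (mod 455202). With g = gcd(50654, 455202) = 38 dividing 874, divide through: 1333m ≡ 23 (mod 11979).
Since gcd(1333, 11979) = 1, m ≡ 23·(1333)⁻¹ ≡ 8663 (mod 11979). Smallest non-negative: 8663.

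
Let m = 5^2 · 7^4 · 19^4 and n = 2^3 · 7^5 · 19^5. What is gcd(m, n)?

312900721

min exponent per shared prime: 7^4 · 19^4 = 312900721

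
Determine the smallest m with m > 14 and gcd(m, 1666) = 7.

Multiples of 7 above 14: 7·3, 7·4, … . Need the cofactor coprime to 1666/7 = 238.
Checking s = 3, 4, … the first with gcd(s, 238) = 1 is s = 3, giving 21.

21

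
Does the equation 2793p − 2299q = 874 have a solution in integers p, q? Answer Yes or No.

gcd(2793, 2299): 2793 = 1·2299 + 494; 2299 = 4·494 + 323; 494 = 1·323 + 171; 323 = 1·171 + 152; 171 = 1·152 + 19; 152 = 8·19 + 0 → 19
19 divides 874, so a solution exists.

Yes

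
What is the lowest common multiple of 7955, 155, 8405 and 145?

7955 = 5 · 37 · 43; 155 = 5 · 31; 8405 = 5 · 41²; 145 = 5 · 29
lcm takes max exponent of each prime: 5 · 29 · 31 · 37 · 41² · 43 = 12021747145

12021747145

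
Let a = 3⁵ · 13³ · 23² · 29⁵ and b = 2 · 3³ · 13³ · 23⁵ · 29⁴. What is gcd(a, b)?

min exponent per shared prime: 3³ · 13³ · 23² · 29⁴ = 22194301667031

22194301667031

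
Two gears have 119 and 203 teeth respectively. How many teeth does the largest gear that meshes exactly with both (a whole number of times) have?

7

Euclid: 203 = 1·119 + 84; 119 = 1·84 + 35; 84 = 2·35 + 14; 35 = 2·14 + 7; 14 = 2·7 + 0. Last nonzero remainder: 7.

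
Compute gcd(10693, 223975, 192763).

289

gcd(10693, 223975): 223975 = 20·10693 + 10115; 10693 = 1·10115 + 578; 10115 = 17·578 + 289; 578 = 2·289 + 0 → 289
gcd(289, 192763): 192763 = 667·289 + 0 → 289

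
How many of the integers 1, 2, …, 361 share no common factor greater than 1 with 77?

77 = 7·11. Inclusion–exclusion on these primes:
361 − ⌊361/7⌋ − ⌊361/11⌋ + ⌊361/77⌋ = 282

282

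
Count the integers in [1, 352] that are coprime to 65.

260

Prime factors of 65: 5, 13. Count integers ≤ 352 divisible by none of them.
By inclusion–exclusion: 352 − ⌊352/5⌋ − ⌊352/13⌋ + ⌊352/65⌋ = 260.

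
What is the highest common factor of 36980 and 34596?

4

Euclid: 36980 = 1·34596 + 2384; 34596 = 14·2384 + 1220; 2384 = 1·1220 + 1164; 1220 = 1·1164 + 56; 1164 = 20·56 + 44; 56 = 1·44 + 12; 44 = 3·12 + 8; 12 = 1·8 + 4; 8 = 2·4 + 0. Last nonzero remainder: 4.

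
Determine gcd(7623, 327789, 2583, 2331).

63

gcd(7623, 327789): 327789 = 43·7623 + 0 → 7623
gcd(7623, 2583): 7623 = 2·2583 + 2457; 2583 = 1·2457 + 126; 2457 = 19·126 + 63; 126 = 2·63 + 0 → 63
gcd(63, 2331): 2331 = 37·63 + 0 → 63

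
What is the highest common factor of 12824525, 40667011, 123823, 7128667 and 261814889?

gcd(12824525, 40667011): 40667011 = 3·12824525 + 2193436; 12824525 = 5·2193436 + 1857345; 2193436 = 1·1857345 + 336091; 1857345 = 5·336091 + 176890; 336091 = 1·176890 + 159201; 176890 = 1·159201 + 17689; 159201 = 9·17689 + 0 → 17689
gcd(17689, 123823): 123823 = 7·17689 + 0 → 17689
gcd(17689, 7128667): 7128667 = 403·17689 + 0 → 17689
gcd(17689, 261814889): 261814889 = 14801·17689 + 0 → 17689

17689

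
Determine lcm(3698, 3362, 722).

2244098018

3698 = 2 · 43²; 3362 = 2 · 41²; 722 = 2 · 19²
lcm takes max exponent of each prime: 2 · 19² · 41² · 43² = 2244098018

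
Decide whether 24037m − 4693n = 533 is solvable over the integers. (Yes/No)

Yes

gcd(24037, 4693): 24037 = 5·4693 + 572; 4693 = 8·572 + 117; 572 = 4·117 + 104; 117 = 1·104 + 13; 104 = 8·13 + 0 → 13
13 divides 533, so a solution exists.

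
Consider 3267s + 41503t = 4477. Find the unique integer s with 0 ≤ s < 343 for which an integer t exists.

gcd(3267, 41503) = 121 (Euclid: 41503 = 12·3267 + 2299; 3267 = 1·2299 + 968; 2299 = 2·968 + 363; 968 = 2·363 + 242; 363 = 1·242 + 121; 242 = 2·121 + 0), and 121 | 4477.
Extended Euclid: 3267·(-127) + 41503·(10) = 121. Scale by 37: s₀ = -4699.
General solution s = s₀ + 343k; reducing mod 343 gives s = 103 (and t = -8).

103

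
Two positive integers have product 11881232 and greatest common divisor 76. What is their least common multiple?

For any two positive integers, gcd × lcm equals their product. Hence lcm = 11881232 / 76 = 156332.

156332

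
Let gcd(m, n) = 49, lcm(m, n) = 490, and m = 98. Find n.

245

Using mn = gcd(m,n)·lcm(m,n) = 49·490 = 24010, we get n = 24010/98 = 245.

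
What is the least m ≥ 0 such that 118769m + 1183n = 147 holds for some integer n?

134

Reduce mod 1183: 118769m ≡ 147 (mod 1183). With g = gcd(118769, 1183) = 7 dividing 147, divide through: 16967m ≡ 21 (mod 169).
Since gcd(16967, 169) = 1, m ≡ 21·(16967)⁻¹ ≡ 134 (mod 169). Smallest non-negative: 134.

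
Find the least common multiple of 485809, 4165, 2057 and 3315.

485809 = 17² · 41²; 4165 = 5 · 7² · 17; 2057 = 11² · 17; 3315 = 3 · 5 · 13 · 17
lcm takes max exponent of each prime: 3 · 5 · 7² · 11² · 13 · 17² · 41² = 561670504395

561670504395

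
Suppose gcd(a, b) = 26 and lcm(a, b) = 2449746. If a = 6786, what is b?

Using ab = gcd(a,b)·lcm(a,b) = 26·2449746 = 63693396, we get b = 63693396/6786 = 9386.

9386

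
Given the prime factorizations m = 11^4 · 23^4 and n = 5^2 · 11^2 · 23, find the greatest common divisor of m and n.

2783

min exponent per shared prime: 11^2 · 23 = 2783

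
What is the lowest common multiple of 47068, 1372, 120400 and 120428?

42653995907600

47068 = 2² · 7 · 41²; 1372 = 2² · 7³; 120400 = 2⁴ · 5² · 7 · 43; 120428 = 2² · 7 · 11 · 17 · 23
lcm takes max exponent of each prime: 2⁴ · 5² · 7³ · 11 · 17 · 23 · 41² · 43 = 42653995907600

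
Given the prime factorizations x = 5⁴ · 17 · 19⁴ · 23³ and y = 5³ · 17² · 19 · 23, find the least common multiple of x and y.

286401819014375

max exponent per prime: 5⁴ · 17² · 19⁴ · 23³ = 286401819014375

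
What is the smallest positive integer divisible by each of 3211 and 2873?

3211 = 13² · 19; 2873 = 13² · 17
max exponents: 13² · 17 · 19 = 54587

54587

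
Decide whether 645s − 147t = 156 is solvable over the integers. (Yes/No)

Yes

gcd(645, 147): 645 = 4·147 + 57; 147 = 2·57 + 33; 57 = 1·33 + 24; 33 = 1·24 + 9; 24 = 2·9 + 6; 9 = 1·6 + 3; 6 = 2·3 + 0 → 3
3 divides 156, so a solution exists.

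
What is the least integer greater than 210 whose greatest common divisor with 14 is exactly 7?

217

Multiples of 7 above 210: 7·31, 7·32, … . Need the cofactor coprime to 14/7 = 2.
Checking s = 31, 32, … the first with gcd(s, 2) = 1 is s = 31, giving 217.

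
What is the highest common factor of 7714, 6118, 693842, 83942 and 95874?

gcd(7714, 6118): 7714 = 1·6118 + 1596; 6118 = 3·1596 + 1330; 1596 = 1·1330 + 266; 1330 = 5·266 + 0 → 266
gcd(266, 693842): 693842 = 2608·266 + 114; 266 = 2·114 + 38; 114 = 3·38 + 0 → 38
gcd(38, 83942): 83942 = 2209·38 + 0 → 38
gcd(38, 95874): 95874 = 2523·38 + 0 → 38

38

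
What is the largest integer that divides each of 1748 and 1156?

4

1748 = 2² · 19 · 23
1156 = 2² · 17²
Common: 2² = 4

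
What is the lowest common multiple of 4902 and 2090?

gcd first: 4902 = 2·2090 + 722; 2090 = 2·722 + 646; 722 = 1·646 + 76; 646 = 8·76 + 38; 76 = 2·38 + 0 → gcd = 38
lcm = 4902·2090/gcd = 10245180/38 = 269610

269610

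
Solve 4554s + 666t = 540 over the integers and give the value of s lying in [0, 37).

Reduce mod 666: 4554s ≡ 540 (mod 666). With g = gcd(4554, 666) = 18 dividing 540, divide through: 253s ≡ 30 (mod 37).
Since gcd(253, 37) = 1, s ≡ 30·(253)⁻¹ ≡ 32 (mod 37). Smallest non-negative: 32.

32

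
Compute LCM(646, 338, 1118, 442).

4694482

lcm(646, 338) = 646·338/gcd = 218348/2 = 109174
lcm(109174, 1118) = 109174·1118/gcd = 122056532/26 = 4694482
lcm(4694482, 442) = 4694482·442/gcd = 2074961044/442 = 4694482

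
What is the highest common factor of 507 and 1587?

507 = 3 · 13²
1587 = 3 · 23²
Common: 3 = 3

3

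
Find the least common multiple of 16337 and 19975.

19195975

16337 = 17 · 31²; 19975 = 5² · 17 · 47
max exponents: 5² · 17 · 31² · 47 = 19195975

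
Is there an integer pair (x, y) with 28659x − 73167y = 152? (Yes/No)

No

gcd(28659, 73167): 73167 = 2·28659 + 15849; 28659 = 1·15849 + 12810; 15849 = 1·12810 + 3039; 12810 = 4·3039 + 654; 3039 = 4·654 + 423; 654 = 1·423 + 231; 423 = 1·231 + 192; 231 = 1·192 + 39; 192 = 4·39 + 36; 39 = 1·36 + 3; 36 = 12·3 + 0 → 3
3 does not divide 152, so a solution does not exist.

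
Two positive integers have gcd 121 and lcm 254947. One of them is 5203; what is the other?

5929

Using pq = gcd(p,q)·lcm(p,q) = 121·254947 = 30848587, we get q = 30848587/5203 = 5929.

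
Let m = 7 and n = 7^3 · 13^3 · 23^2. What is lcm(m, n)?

max exponent per prime: 7^3 · 13^3 · 23^2 = 398639059

398639059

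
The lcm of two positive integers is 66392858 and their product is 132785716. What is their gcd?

From gcd × lcm = mn: gcd = 132785716 / 66392858 = 2.

2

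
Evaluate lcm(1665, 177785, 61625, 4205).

1665 = 3² · 5 · 37; 177785 = 5 · 31² · 37; 61625 = 5³ · 17 · 29; 4205 = 5 · 29²
lcm takes max exponent of each prime: 3² · 5³ · 17 · 29² · 31² · 37 = 571903232625

571903232625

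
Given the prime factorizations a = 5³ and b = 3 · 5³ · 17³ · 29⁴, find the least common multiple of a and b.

1303076832375

max exponent per prime: 3 · 5³ · 17³ · 29⁴ = 1303076832375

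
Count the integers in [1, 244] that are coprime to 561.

561 = 3·11·17. Inclusion–exclusion on these primes:
244 − ⌊244/3⌋ − ⌊244/11⌋ − ⌊244/17⌋ + ⌊244/33⌋ + ⌊244/51⌋ + ⌊244/187⌋ − ⌊244/561⌋ = 139

139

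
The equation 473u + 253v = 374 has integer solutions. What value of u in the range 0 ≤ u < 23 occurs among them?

4

gcd(473, 253) = 11 (Euclid: 473 = 1·253 + 220; 253 = 1·220 + 33; 220 = 6·33 + 22; 33 = 1·22 + 11; 22 = 2·11 + 0), and 11 | 374.
Extended Euclid: 473·(-8) + 253·(15) = 11. Scale by 34: u₀ = -272.
General solution u = u₀ + 23t; reducing mod 23 gives u = 4 (and v = -6).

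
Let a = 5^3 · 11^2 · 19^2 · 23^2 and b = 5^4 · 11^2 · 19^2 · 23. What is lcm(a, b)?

max exponent per prime: 5^4 · 11^2 · 19^2 · 23^2 = 14442030625

14442030625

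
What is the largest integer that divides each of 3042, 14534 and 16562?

3042 = 2 · 3² · 13²; 14534 = 2 · 13² · 43; 16562 = 2 · 7² · 13²
gcd takes min exponent of each prime: 2 · 13² = 338

338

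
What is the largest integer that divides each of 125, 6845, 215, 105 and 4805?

gcd(125, 6845): 6845 = 54·125 + 95; 125 = 1·95 + 30; 95 = 3·30 + 5; 30 = 6·5 + 0 → 5
gcd(5, 215): 215 = 43·5 + 0 → 5
gcd(5, 105): 105 = 21·5 + 0 → 5
gcd(5, 4805): 4805 = 961·5 + 0 → 5

5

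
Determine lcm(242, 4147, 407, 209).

242 = 2 · 11²; 4147 = 11 · 13 · 29; 407 = 11 · 37; 209 = 11 · 19
lcm takes max exponent of each prime: 2 · 11² · 13 · 19 · 29 · 37 = 64137502

64137502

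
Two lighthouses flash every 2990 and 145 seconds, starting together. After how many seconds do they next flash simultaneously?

gcd first: 2990 = 20·145 + 90; 145 = 1·90 + 55; 90 = 1·55 + 35; 55 = 1·35 + 20; 35 = 1·20 + 15; 20 = 1·15 + 5; 15 = 3·5 + 0 → gcd = 5
lcm = 2990·145/gcd = 433550/5 = 86710

86710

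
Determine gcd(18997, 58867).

Euclid: 58867 = 3·18997 + 1876; 18997 = 10·1876 + 237; 1876 = 7·237 + 217; 237 = 1·217 + 20; 217 = 10·20 + 17; 20 = 1·17 + 3; 17 = 5·3 + 2; 3 = 1·2 + 1; 2 = 2·1 + 0. Last nonzero remainder: 1.

1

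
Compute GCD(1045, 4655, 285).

gcd(1045, 4655): 4655 = 4·1045 + 475; 1045 = 2·475 + 95; 475 = 5·95 + 0 → 95
gcd(95, 285): 285 = 3·95 + 0 → 95

95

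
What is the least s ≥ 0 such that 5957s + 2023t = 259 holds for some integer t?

88

gcd(5957, 2023) = 7 (Euclid: 5957 = 2·2023 + 1911; 2023 = 1·1911 + 112; 1911 = 17·112 + 7; 112 = 16·7 + 0), and 7 | 259.
Extended Euclid: 5957·(18) + 2023·(-53) = 7. Scale by 37: s₀ = 666.
General solution s = s₀ + 289k; reducing mod 289 gives s = 88 (and t = -259).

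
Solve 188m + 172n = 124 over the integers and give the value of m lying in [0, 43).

Euclid: 188 = 1·172 + 16; 172 = 10·16 + 12; 16 = 1·12 + 4; 12 = 3·4 + 0 → gcd = 4; 124 = 4·31.
Back-substitution yields 188·(11) + 172·(-12) = 4, so one solution is m = 11·31 = 341, n = -12·31 = -372.
Solutions in m differ by 172/4 = 43; the one in [0, 43) is 341 mod 43 = 40.

40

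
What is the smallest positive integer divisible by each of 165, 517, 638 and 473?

19340970

165 = 3 · 5 · 11; 517 = 11 · 47; 638 = 2 · 11 · 29; 473 = 11 · 43
lcm takes max exponent of each prime: 2 · 3 · 5 · 11 · 29 · 43 · 47 = 19340970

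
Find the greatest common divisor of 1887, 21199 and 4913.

17

gcd(1887, 21199): 21199 = 11·1887 + 442; 1887 = 4·442 + 119; 442 = 3·119 + 85; 119 = 1·85 + 34; 85 = 2·34 + 17; 34 = 2·17 + 0 → 17
gcd(17, 4913): 4913 = 289·17 + 0 → 17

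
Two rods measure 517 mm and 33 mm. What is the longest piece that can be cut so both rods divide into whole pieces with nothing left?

Euclid: 517 = 15·33 + 22; 33 = 1·22 + 11; 22 = 2·11 + 0. Last nonzero remainder: 11.

11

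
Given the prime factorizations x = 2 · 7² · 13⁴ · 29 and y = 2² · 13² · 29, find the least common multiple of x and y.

162340724

max exponent per prime: 2² · 7² · 13⁴ · 29 = 162340724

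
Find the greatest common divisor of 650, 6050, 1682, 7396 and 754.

2

650 = 2 · 5² · 13; 6050 = 2 · 5² · 11²; 1682 = 2 · 29²; 7396 = 2² · 43²; 754 = 2 · 13 · 29
gcd takes min exponent of each prime: 2 = 2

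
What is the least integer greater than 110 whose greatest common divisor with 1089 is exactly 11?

gcd(t, 1089) = 11 forces 11 | t; write t = 11s. Then gcd(11s, 11·99) = 11·gcd(s, 99), so need gcd(s, 99) = 1.
11s > 110 gives s ≥ 11. The least s ≥ 11 coprime to 99 is 13, so t = 11·13 = 143.

143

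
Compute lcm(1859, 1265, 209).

lcm(1859, 1265) = 1859·1265/gcd = 2351635/11 = 213785
lcm(213785, 209) = 213785·209/gcd = 44681065/11 = 4061915

4061915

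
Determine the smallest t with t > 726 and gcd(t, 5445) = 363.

1452

Multiples of 363 above 726: 363·3, 363·4, … . Need the cofactor coprime to 5445/363 = 15.
Checking s = 3, 4, … the first with gcd(s, 15) = 1 is s = 4, giving 1452.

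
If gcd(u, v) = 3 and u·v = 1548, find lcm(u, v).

gcd·lcm = product, so lcm = 1548/3 = 516.

516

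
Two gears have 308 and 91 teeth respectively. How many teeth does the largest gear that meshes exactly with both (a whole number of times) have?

7

Euclid: 308 = 3·91 + 35; 91 = 2·35 + 21; 35 = 1·21 + 14; 21 = 1·14 + 7; 14 = 2·7 + 0. Last nonzero remainder: 7.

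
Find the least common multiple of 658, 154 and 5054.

2612918

lcm(658, 154) = 658·154/gcd = 101332/14 = 7238
lcm(7238, 5054) = 7238·5054/gcd = 36580852/14 = 2612918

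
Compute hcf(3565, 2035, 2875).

3565 = 5 · 23 · 31; 2035 = 5 · 11 · 37; 2875 = 5³ · 23
gcd takes min exponent of each prime: 5 = 5

5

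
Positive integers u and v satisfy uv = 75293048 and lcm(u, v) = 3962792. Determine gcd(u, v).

gcd·lcm = product, so gcd = 75293048/3962792 = 19.

19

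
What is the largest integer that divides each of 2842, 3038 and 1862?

98

gcd(2842, 3038): 3038 = 1·2842 + 196; 2842 = 14·196 + 98; 196 = 2·98 + 0 → 98
gcd(98, 1862): 1862 = 19·98 + 0 → 98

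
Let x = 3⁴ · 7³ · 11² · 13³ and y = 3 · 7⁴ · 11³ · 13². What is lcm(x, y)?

568702701567

max exponent per prime: 3⁴ · 7⁴ · 11³ · 13³ = 568702701567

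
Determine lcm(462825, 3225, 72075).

462825 = 3² · 5² · 11² · 17; 3225 = 3 · 5² · 43; 72075 = 3 · 5² · 31²
lcm takes max exponent of each prime: 3² · 5² · 11² · 17 · 31² · 43 = 19125317475

19125317475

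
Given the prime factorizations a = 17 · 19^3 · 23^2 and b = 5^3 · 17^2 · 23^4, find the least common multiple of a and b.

69339387761375

max exponent per prime: 5^3 · 17^2 · 19^3 · 23^4 = 69339387761375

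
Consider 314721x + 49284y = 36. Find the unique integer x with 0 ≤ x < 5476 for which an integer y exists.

5292

Euclid: 314721 = 6·49284 + 19017; 49284 = 2·19017 + 11250; 19017 = 1·11250 + 7767; 11250 = 1·7767 + 3483; 7767 = 2·3483 + 801; 3483 = 4·801 + 279; 801 = 2·279 + 243; 279 = 1·243 + 36; 243 = 6·36 + 27; 36 = 1·27 + 9; 27 = 3·9 + 0 → gcd = 9; 36 = 9·4.
Back-substitution yields 314721·(-1415) + 49284·(9036) = 9, so one solution is x = -1415·4 = -5660, y = 9036·4 = 36144.
Solutions in x differ by 49284/9 = 5476; the one in [0, 5476) is -5660 mod 5476 = 5292.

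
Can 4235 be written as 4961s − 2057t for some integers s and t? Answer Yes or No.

Yes

By Bézout, 4961s − 2057t = 4235 has integer solutions iff gcd(4961, 2057) | 4235.
Euclid: 4961 = 2·2057 + 847; 2057 = 2·847 + 363; 847 = 2·363 + 121; 363 = 3·121 + 0. gcd = 121; 4235 mod 121 = 0. Yes.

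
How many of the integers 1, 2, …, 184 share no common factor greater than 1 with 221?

160

Prime factors of 221: 13, 17. Count integers ≤ 184 divisible by none of them.
By inclusion–exclusion: 184 − ⌊184/13⌋ − ⌊184/17⌋ + ⌊184/221⌋ = 160.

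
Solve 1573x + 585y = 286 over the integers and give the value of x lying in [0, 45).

gcd(1573, 585) = 13 (Euclid: 1573 = 2·585 + 403; 585 = 1·403 + 182; 403 = 2·182 + 39; 182 = 4·39 + 26; 39 = 1·26 + 13; 26 = 2·13 + 0), and 13 | 286.
Extended Euclid: 1573·(16) + 585·(-43) = 13. Scale by 22: x₀ = 352.
General solution x = x₀ + 45t; reducing mod 45 gives x = 37 (and y = -99).

37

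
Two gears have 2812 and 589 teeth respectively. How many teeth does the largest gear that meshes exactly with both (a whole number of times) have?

Euclid: 2812 = 4·589 + 456; 589 = 1·456 + 133; 456 = 3·133 + 57; 133 = 2·57 + 19; 57 = 3·19 + 0. Last nonzero remainder: 19.

19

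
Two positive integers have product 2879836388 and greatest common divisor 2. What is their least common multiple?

For any two positive integers, gcd × lcm equals their product. Hence lcm = 2879836388 / 2 = 1439918194.

1439918194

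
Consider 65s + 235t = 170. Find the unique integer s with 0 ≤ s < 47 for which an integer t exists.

46

Reduce mod 235: 65s ≡ 170 (mod 235). With g = gcd(65, 235) = 5 dividing 170, divide through: 13s ≡ 34 (mod 47).
Since gcd(13, 47) = 1, s ≡ 34·(13)⁻¹ ≡ 46 (mod 47). Smallest non-negative: 46.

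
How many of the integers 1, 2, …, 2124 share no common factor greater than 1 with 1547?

1582

Prime factors of 1547: 7, 13, 17. Count integers ≤ 2124 divisible by none of them.
By inclusion–exclusion: 2124 − ⌊2124/7⌋ − ⌊2124/13⌋ − ⌊2124/17⌋ + ⌊2124/91⌋ + ⌊2124/119⌋ + ⌊2124/221⌋ − ⌊2124/1547⌋ = 1582.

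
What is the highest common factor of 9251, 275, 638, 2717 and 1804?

11

9251 = 11 · 29²; 275 = 5² · 11; 638 = 2 · 11 · 29; 2717 = 11 · 13 · 19; 1804 = 2² · 11 · 41
gcd takes min exponent of each prime: 11 = 11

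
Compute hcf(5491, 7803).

5491 = 17² · 19
7803 = 3³ · 17²
Common: 17² = 289

289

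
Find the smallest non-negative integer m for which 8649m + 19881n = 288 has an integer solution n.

Reduce mod 19881: 8649m ≡ 288 (mod 19881). With g = gcd(8649, 19881) = 9 dividing 288, divide through: 961m ≡ 32 (mod 2209).
Since gcd(961, 2209) = 1, m ≡ 32·(961)⁻¹ ≡ 1416 (mod 2209). Smallest non-negative: 1416.

1416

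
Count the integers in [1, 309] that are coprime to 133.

251

133 = 7·19. Inclusion–exclusion on these primes:
309 − ⌊309/7⌋ − ⌊309/19⌋ + ⌊309/133⌋ = 251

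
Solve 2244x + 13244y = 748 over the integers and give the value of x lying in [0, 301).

201

gcd(2244, 13244) = 44 (Euclid: 13244 = 5·2244 + 2024; 2244 = 1·2024 + 220; 2024 = 9·220 + 44; 220 = 5·44 + 0), and 44 | 748.
Extended Euclid: 2244·(-59) + 13244·(10) = 44. Scale by 17: x₀ = -1003.
General solution x = x₀ + 301t; reducing mod 301 gives x = 201 (and y = -34).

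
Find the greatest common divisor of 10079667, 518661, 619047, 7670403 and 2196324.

1521

10079667 = 3³ · 13² · 47²; 518661 = 3² · 11 · 13² · 31; 619047 = 3² · 11 · 13² · 37; 7670403 = 3³ · 13² · 41²; 2196324 = 2² · 3² · 13² · 19²
gcd takes min exponent of each prime: 3² · 13² = 1521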